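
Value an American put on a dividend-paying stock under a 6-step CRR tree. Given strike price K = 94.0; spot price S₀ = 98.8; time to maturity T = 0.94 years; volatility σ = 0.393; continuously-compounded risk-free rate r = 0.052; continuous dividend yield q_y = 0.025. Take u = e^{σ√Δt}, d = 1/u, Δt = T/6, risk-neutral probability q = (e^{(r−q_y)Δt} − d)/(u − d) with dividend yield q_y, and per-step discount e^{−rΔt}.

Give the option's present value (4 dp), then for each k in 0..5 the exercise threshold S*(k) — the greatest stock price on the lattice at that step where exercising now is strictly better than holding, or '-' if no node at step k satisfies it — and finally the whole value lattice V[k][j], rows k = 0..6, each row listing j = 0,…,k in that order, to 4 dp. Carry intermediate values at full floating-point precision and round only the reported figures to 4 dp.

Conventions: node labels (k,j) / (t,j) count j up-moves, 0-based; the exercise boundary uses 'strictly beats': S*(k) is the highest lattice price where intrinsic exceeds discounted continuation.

price = 11.0439
boundary = - - - 61.9567 53.0313 61.9567
tree:
11.0439
16.3535 5.3600
23.3914 8.8490 1.5924
32.0433 14.2227 3.0565 0.0000
40.9687 21.9969 5.8669 0.0000 0.0000
48.6083 32.0433 11.2613 0.0000 0.0000 0.0000
55.1474 40.9687 21.6157 0.0000 0.0000 0.0000 0.0000

Δt=0.15667  u=1.16830  d=0.85594  q=0.47476  discount=0.99189
step 6 (expiry): payoffs max(K−S,0) = 55.1474 40.9687 21.6157 0.0000 0.0000 0.0000 0.0000
step 5: (k=5,j=0): S=45.3917, K−S=48.6083, hold=48.0231 ⇒ V=48.6083 exercise | (k=5,j=1): S=61.9567, K−S=32.0433, hold=31.5228 ⇒ V=32.0433 exercise | (k=5,j=2): S=84.5670, K−S=9.4330, hold=11.2613 ⇒ V=11.2613 continue | (k=5,j=3): S=115.4285, K−S=0.0000, hold=0.0000 ⇒ V=0.0000 continue | (k=5,j=4): S=157.5526, K−S=0.0000, hold=0.0000 ⇒ V=0.0000 continue | (k=5,j=5): S=215.0492, K−S=0.0000, hold=0.0000 ⇒ V=0.0000 continue  boundary S*=61.9567
step 4: (k=4,j=0): S=53.0313, K−S=40.9687, hold=40.4133 ⇒ V=40.9687 exercise | (k=4,j=1): S=72.3843, K−S=21.6157, hold=21.9969 ⇒ V=21.9969 continue | (k=4,j=2): S=98.8000, K−S=0.0000, hold=5.8669 ⇒ V=5.8669 continue | (k=4,j=3): S=134.8557, K−S=0.0000, hold=0.0000 ⇒ V=0.0000 continue | (k=4,j=4): S=184.0694, K−S=0.0000, hold=0.0000 ⇒ V=0.0000 continue  boundary S*=53.0313
step 3: (k=3,j=0): S=61.9567, K−S=32.0433, hold=31.7023 ⇒ V=32.0433 exercise | (k=3,j=1): S=84.5670, K−S=9.4330, hold=14.2227 ⇒ V=14.2227 continue | (k=3,j=2): S=115.4285, K−S=0.0000, hold=3.0565 ⇒ V=3.0565 continue | (k=3,j=3): S=157.5526, K−S=0.0000, hold=0.0000 ⇒ V=0.0000 continue  boundary S*=61.9567
step 2: (k=2,j=0): S=72.3843, K−S=21.6157, hold=23.3914 ⇒ V=23.3914 continue | (k=2,j=1): S=98.8000, K−S=0.0000, hold=8.8490 ⇒ V=8.8490 continue | (k=2,j=2): S=134.8557, K−S=0.0000, hold=1.5924 ⇒ V=1.5924 continue  boundary S*=-
step 1: (k=1,j=0): S=84.5670, K−S=9.4330, hold=16.3535 ⇒ V=16.3535 continue | (k=1,j=1): S=115.4285, K−S=0.0000, hold=5.3600 ⇒ V=5.3600 continue  boundary S*=-
step 0: (k=0,j=0): S=98.8000, K−S=0.0000, hold=11.0439 ⇒ V=11.0439 continue  boundary S*=-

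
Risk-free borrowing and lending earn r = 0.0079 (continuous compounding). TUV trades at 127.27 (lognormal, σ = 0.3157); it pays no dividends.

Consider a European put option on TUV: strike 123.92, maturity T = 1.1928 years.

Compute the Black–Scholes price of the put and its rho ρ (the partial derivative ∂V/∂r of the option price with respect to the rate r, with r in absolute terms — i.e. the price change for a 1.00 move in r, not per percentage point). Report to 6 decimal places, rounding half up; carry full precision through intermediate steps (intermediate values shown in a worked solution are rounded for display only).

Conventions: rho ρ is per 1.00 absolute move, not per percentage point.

σ√T = 0.3157·√1.1928 = 0.344793
d₁ = (ln(S/K) + (r+σ²/2)T) / (σ√T) = (ln(127.27/123.92) + (0.0079+0.3157²/2)·1.1928) / 0.344793 = (0.026675 + 0.068864) / 0.344793 = 0.277090
d₂ = d₁ − σ√T = 0.277090 − 0.344793 = -0.067703
e^{−rT} = 0.990621
N(−d₁) = 0.390855,  N(−d₂) = 0.526989
Put price V = K·e^{−rT}·N(−d₂) − S·N(−d₁) = 64.691969 − 49.744158 = 14.947810
ρ = −K·T·e^{−rT}·N(−d₂) = -77.164580

price = 14.947810
ρ = -77.164580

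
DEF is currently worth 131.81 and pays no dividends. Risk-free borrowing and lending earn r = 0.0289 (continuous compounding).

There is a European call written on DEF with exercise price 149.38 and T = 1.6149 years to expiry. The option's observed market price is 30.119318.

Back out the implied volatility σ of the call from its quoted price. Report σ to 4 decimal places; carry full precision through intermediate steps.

sigma = 0.5160

At σ = 0.5160 the Black–Scholes value reproduces the quote:
σ√T = 0.516·√1.6149 = 0.655726
d₁ = (ln(S/K) + (r+σ²/2)T) / (σ√T) = (ln(131.81/149.38) + (0.0289+0.516²/2)·1.6149) / 0.655726 = (-0.125132 + 0.261659) / 0.655726 = 0.208208
d₂ = d₁ − σ√T = 0.208208 − 0.655726 = -0.447519
e^{−rT} = 0.954402
N(d₁) = 0.582467,  N(d₂) = 0.327250
V = S·N(d₁) − K·e^{−rT}·N(d₂) = 76.774913 − 46.655595 = 30.119318 (the observed quote) — the price is monotone increasing in volatility, hence this σ is the only solution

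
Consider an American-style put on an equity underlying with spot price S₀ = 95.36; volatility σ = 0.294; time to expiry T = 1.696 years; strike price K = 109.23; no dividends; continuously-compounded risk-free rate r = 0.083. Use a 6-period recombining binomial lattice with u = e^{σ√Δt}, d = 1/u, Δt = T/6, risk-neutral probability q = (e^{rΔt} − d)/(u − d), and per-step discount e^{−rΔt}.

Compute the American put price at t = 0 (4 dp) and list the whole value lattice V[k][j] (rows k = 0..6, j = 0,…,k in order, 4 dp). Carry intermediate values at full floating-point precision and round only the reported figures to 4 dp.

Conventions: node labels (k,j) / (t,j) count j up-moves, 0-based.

Δt=0.28267, u=1.16919, d=0.85529, q=0.53663, disc=e^(-rΔt)=0.97681
k=6 terminal: V=max(K-S,0) → 71.8998 58.1996 39.4714 13.8700 0.0000 0.0000 0.0000
k=5: j=0 S=43.6461 intr=65.5839 cont=63.0511 V=65.5839[EX]; j=1 S=59.6642 intr=49.5658 cont=47.0330 V=49.5658[EX]; j=2 S=81.5609 intr=27.6691 cont=25.1362 V=27.6691[EX]; j=3 S=111.4937 intr=0.0000 cont=6.2779 V=6.2779[hold]; j=4 S=152.4119 intr=0.0000 cont=0.0000 V=0.0000[hold]; j=5 S=208.3471 intr=0.0000 cont=0.0000 V=0.0000[hold]
k=4: j=0 S=51.0304 intr=58.1996 cont=55.6667 V=58.1996[EX]; j=1 S=69.7586 intr=39.4714 cont=36.9385 V=39.4714[EX]; j=2 S=95.3600 intr=13.8700 cont=15.8146 V=15.8146[hold]; j=3 S=130.3571 intr=0.0000 cont=2.8416 V=2.8416[hold]; j=4 S=178.1981 intr=0.0000 cont=0.0000 V=0.0000[hold]
k=3: j=0 S=59.6642 intr=49.5658 cont=47.0330 V=49.5658[EX]; j=1 S=81.5609 intr=27.6691 cont=26.1556 V=27.6691[EX]; j=2 S=111.4937 intr=0.0000 cont=8.6476 V=8.6476[hold]; j=3 S=152.4119 intr=0.0000 cont=1.2862 V=1.2862[hold]
k=2: j=0 S=69.7586 intr=39.4714 cont=36.9385 V=39.4714[EX]; j=1 S=95.3600 intr=13.8700 cont=17.0567 V=17.0567[hold]; j=2 S=130.3571 intr=0.0000 cont=4.5883 V=4.5883[hold]
k=1: j=0 S=81.5609 intr=27.6691 cont=26.8067 V=27.6691[EX]; j=1 S=111.4937 intr=0.0000 cont=10.1254 V=10.1254[hold]
k=0: j=0 S=95.3600 intr=13.8700 cont=17.8314 V=17.8314[hold]

price = 17.8314
tree:
17.8314
27.6691 10.1254
39.4714 17.0567 4.5883
49.5658 27.6691 8.6476 1.2862
58.1996 39.4714 15.8146 2.8416 0.0000
65.5839 49.5658 27.6691 6.2779 0.0000 0.0000
71.8998 58.1996 39.4714 13.8700 0.0000 0.0000 0.0000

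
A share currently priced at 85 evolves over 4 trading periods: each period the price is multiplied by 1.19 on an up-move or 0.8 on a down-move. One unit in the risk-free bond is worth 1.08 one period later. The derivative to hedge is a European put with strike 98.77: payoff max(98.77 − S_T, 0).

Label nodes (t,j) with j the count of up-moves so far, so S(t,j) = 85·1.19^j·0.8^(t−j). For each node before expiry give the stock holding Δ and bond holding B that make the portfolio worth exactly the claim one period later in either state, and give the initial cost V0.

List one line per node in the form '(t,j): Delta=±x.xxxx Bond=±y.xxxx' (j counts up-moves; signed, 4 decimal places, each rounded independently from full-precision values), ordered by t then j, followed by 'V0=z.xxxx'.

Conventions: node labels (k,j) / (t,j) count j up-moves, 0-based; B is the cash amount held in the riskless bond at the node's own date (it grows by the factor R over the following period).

No-arbitrage ⇒ martingale measure with p* = (R−d)/(u−d) = 0.7179.
At maturity the claim pays: V(4,0)=63.9540, V(4,1)=46.9812, V(4,2)=21.7342, V(4,3)=0.0000, V(4,4)=0.0000
Node (3,0) S=43.5200: V=(p*·46.9812+(1−p*)·63.9540)/1.08=47.9337; Δ=(46.9812−63.9540)/(51.7888−34.8160)=-1.0000; B=V−Δ·S=91.4537
Node (3,1) S=64.7360: V=(p*·21.7342+(1−p*)·46.9812)/1.08=26.7177; Δ=(21.7342−46.9812)/(77.0358−51.7888)=-1.0000; B=V−Δ·S=91.4537
Node (3,2) S=96.2948: V=(p*·0.0000+(1−p*)·21.7342)/1.08=5.6761; Δ=(0.0000−21.7342)/(114.5908−77.0358)=-0.5787; B=V−Δ·S=61.4047
Node (3,3) S=143.2385: V=(p*·0.0000+(1−p*)·0.0000)/1.08=0.0000; Δ=(0.0000−0.0000)/(170.4538−114.5908)=0.0000; B=V−Δ·S=0.0000
Node (2,0) S=54.4000: V=(p*·26.7177+(1−p*)·47.9337)/1.08=30.2794; Δ=(26.7177−47.9337)/(64.7360−43.5200)=-1.0000; B=V−Δ·S=84.6794
Node (2,1) S=80.9200: V=(p*·5.6761+(1−p*)·26.7177)/1.08=10.7508; Δ=(5.6761−26.7177)/(96.2948−64.7360)=-0.6667; B=V−Δ·S=64.7037
Node (2,2) S=120.3685: V=(p*·0.0000+(1−p*)·5.6761)/1.08=1.4824; Δ=(0.0000−5.6761)/(143.2385−96.2948)=-0.1209; B=V−Δ·S=16.0364
Node (1,0) S=68.0000: V=(p*·10.7508+(1−p*)·30.2794)/1.08=15.0545; Δ=(10.7508−30.2794)/(80.9200−54.4000)=-0.7364; B=V−Δ·S=65.1277
Node (1,1) S=101.1500: V=(p*·1.4824+(1−p*)·10.7508)/1.08=3.7931; Δ=(1.4824−10.7508)/(120.3685−80.9200)=-0.2350; B=V−Δ·S=27.5584
Node (0,0) S=85.0000: V=(p*·3.7931+(1−p*)·15.0545)/1.08=6.4531; Δ=(3.7931−15.0545)/(101.1500−68.0000)=-0.3397; B=V−Δ·S=35.3286
Check: Δ(0,0)·S0 + B(0,0) = 6.4531 = V0.

(0,0): Delta=-0.3397 Bond=35.3286
(1,0): Delta=-0.7364 Bond=65.1277
(1,1): Delta=-0.2350 Bond=27.5584
(2,0): Delta=-1.0000 Bond=84.6794
(2,1): Delta=-0.6667 Bond=64.7037
(2,2): Delta=-0.1209 Bond=16.0364
(3,0): Delta=-1.0000 Bond=91.4537
(3,1): Delta=-1.0000 Bond=91.4537
(3,2): Delta=-0.5787 Bond=61.4047
(3,3): Delta=0.0000 Bond=0.0000
V0=6.4531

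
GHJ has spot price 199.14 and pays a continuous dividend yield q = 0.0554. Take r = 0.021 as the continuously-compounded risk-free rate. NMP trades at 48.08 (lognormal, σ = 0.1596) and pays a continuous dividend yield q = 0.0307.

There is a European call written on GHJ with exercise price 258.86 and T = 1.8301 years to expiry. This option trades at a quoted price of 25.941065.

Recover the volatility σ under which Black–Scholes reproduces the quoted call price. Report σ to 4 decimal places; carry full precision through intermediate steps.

sigma = 0.4748

At σ = 0.4748 the Black–Scholes value reproduces the quote:
σ√T = 0.4748·√1.8301 = 0.642315
d₁ = (ln(S/K) + (r−q+σ²/2)T) / (σ√T) = (ln(199.14/258.86) + (0.021−0.0554+0.4748²/2)·1.8301) / 0.642315 = (-0.262279 + 0.143329) / 0.642315 = -0.185190
d₂ = d₁ − σ√T = -0.185190 − 0.642315 = -0.827505
e^{−rT} = 0.962297
e^{−qT} = 0.903583
N(d₁) = 0.426540,  N(d₂) = 0.203975
V = S·e^{−qT}·N(d₁) − K·e^{−rT}·N(d₂) = 76.751379 − 50.810314 = 25.941065 (the quoted price), and the Black–Scholes price is strictly increasing in σ, so σ is unique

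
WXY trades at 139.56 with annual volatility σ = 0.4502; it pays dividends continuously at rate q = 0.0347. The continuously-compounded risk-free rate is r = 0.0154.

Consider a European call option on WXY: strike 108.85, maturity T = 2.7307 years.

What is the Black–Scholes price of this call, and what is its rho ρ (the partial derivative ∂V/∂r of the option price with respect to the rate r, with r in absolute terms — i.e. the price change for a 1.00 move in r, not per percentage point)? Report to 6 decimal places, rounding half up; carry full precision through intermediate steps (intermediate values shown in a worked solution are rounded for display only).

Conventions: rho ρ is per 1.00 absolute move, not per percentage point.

σ√T = 0.4502·√2.7307 = 0.743948
d₁ = (ln(S/K) + (r−q+σ²/2)T) / (σ√T) = (ln(139.56/108.85) + (0.0154−0.0347+0.4502²/2)·2.7307) / 0.743948 = (0.248524 + 0.224027) / 0.743948 = 0.635193
d₂ = d₁ − σ√T = 0.635193 − 0.743948 = -0.108755
e^{−rT} = 0.958819
e^{−qT} = 0.909595
N(d₁) = 0.737349,  N(d₂) = 0.456699
Call price V = S·e^{−qT}·N(d₁) − K·e^{−rT}·N(d₂) = 93.601371 − 47.664466 = 45.936905
ρ = K·T·e^{−rT}·N(d₂) = 130.157356

price = 45.936905
ρ = 130.157356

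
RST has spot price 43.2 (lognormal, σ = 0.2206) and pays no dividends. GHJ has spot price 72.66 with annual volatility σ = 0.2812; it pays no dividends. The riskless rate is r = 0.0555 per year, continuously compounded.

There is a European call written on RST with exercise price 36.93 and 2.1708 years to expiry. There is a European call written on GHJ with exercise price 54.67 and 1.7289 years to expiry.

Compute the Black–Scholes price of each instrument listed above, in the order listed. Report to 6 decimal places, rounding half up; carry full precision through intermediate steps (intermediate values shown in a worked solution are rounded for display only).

[RST call K=36.93]
σ√T = 0.2206·√2.1708 = 0.325024
d₁ = (ln(S/K) + (r+σ²/2)T) / (σ√T) = (ln(43.2/36.93) + (0.0555+0.2206²/2)·2.1708) / 0.325024 = (0.156816 + 0.173300) / 0.325024 = 1.015666
d₂ = d₁ − σ√T = 1.015666 − 0.325024 = 0.690642
e^{−rT} = 0.886495
N(d₁) = 0.845106,  N(d₂) = 0.755105
price = S·N(d₁) − K·e^{−rT}·N(d₂) = 36.508574 − 24.720830 = 11.787744
[GHJ call K=54.67]
σ√T = 0.2812·√1.7289 = 0.369743
d₁ = (ln(S/K) + (r+σ²/2)T) / (σ√T) = (ln(72.66/54.67) + (0.0555+0.2812²/2)·1.7289) / 0.369743 = (0.284476 + 0.164309) / 0.369743 = 1.213774
d₂ = d₁ − σ√T = 1.213774 − 0.369743 = 0.844031
e^{−rT} = 0.908506
N(d₁) = 0.887583,  N(d₂) = 0.800674
price = S·N(d₁) − K·e^{−rT}·N(d₂) = 64.491785 − 39.767889 = 24.723897

price(RST call K=36.93) = 11.787744
price(GHJ call K=54.67) = 24.723897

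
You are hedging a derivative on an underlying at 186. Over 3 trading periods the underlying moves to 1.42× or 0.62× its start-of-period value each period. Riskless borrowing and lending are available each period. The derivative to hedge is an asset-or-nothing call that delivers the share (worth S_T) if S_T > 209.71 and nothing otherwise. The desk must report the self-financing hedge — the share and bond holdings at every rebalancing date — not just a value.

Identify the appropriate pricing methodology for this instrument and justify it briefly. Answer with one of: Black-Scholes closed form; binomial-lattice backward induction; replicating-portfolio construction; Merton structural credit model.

framework: replicating-portfolio construction

Key observation: since the answer must list Δ and B at each node of the 1.42/0.62 lattice on 186, the replicating-portfolio method — solving the two-state system at every node — is the one that applies.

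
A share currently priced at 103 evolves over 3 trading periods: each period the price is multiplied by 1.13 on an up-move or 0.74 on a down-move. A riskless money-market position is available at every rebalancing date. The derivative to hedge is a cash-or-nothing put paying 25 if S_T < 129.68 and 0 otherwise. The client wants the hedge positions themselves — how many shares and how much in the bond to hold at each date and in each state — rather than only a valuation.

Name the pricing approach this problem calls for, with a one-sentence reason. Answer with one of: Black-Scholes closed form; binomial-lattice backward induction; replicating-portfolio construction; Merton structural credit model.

Key observation: since the answer must list Δ and B at each node of the 1.13/0.74 lattice on 103, the replicating-portfolio method — solving the two-state system at every node — is the one that applies.

framework: replicating-portfolio construction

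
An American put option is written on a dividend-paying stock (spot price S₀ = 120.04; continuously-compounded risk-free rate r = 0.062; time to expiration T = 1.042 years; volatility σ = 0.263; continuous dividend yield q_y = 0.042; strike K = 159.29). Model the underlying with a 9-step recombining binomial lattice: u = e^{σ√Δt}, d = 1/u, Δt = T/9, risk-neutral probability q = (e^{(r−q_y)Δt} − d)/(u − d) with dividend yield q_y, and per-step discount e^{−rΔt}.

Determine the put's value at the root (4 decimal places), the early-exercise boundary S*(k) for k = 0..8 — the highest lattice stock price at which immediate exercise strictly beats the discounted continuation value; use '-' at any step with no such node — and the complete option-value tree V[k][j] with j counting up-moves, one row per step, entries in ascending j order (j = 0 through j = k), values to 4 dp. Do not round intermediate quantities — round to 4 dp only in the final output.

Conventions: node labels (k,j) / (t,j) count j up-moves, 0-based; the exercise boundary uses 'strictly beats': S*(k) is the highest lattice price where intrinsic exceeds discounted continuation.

Δt=0.11578  u=1.09362  d=0.91440  q=0.49058  discount=0.99285
step 9 (expiry): payoffs max(K−S,0) = 105.6430 95.1285 82.5532 67.5133 49.5256 28.0125 2.2829 0.0000 0.0000 0.0000
step 8: (k=8,j=0): S=58.6692, K−S=100.6208, hold=99.7661 ⇒ V=100.6208 exercise | (k=8,j=1): S=70.1680, K−S=89.1220, hold=88.3230 ⇒ V=89.1220 exercise | (k=8,j=2): S=83.9205, K−S=75.3695, hold=74.6372 ⇒ V=75.3695 exercise | (k=8,j=3): S=100.3684, K−S=58.9216, hold=58.2691 ⇒ V=58.9216 exercise | (k=8,j=4): S=120.0400, K−S=39.2500, hold=38.6930 ⇒ V=39.2500 exercise | (k=8,j=5): S=143.5671, K−S=15.7229, hold=15.2800 ⇒ V=15.7229 exercise | (k=8,j=6): S=171.7054, K−S=0.0000, hold=1.1546 ⇒ V=1.1546 continue | (k=8,j=7): S=205.3585, K−S=0.0000, hold=0.0000 ⇒ V=0.0000 continue | (k=8,j=8): S=245.6075, K−S=0.0000, hold=0.0000 ⇒ V=0.0000 continue  boundary S*=143.5671
step 7: (k=7,j=0): S=64.1615, K−S=95.1285, hold=94.3004 ⇒ V=95.1285 exercise | (k=7,j=1): S=76.7368, K−S=82.5532, hold=81.7861 ⇒ V=82.5532 exercise | (k=7,j=2): S=91.7767, K−S=67.5133, hold=66.8191 ⇒ V=67.5133 exercise | (k=7,j=3): S=109.7644, K−S=49.5256, hold=48.9187 ⇒ V=49.5256 exercise | (k=7,j=4): S=131.2775, K−S=28.0125, hold=27.5099 ⇒ V=28.0125 exercise | (k=7,j=5): S=157.0071, K−S=2.2829, hold=8.5147 ⇒ V=8.5147 continue | (k=7,j=6): S=187.7796, K−S=0.0000, hold=0.5840 ⇒ V=0.5840 continue | (k=7,j=7): S=224.5832, K−S=0.0000, hold=0.0000 ⇒ V=0.0000 continue  boundary S*=131.2775
step 6: (k=6,j=0): S=70.1680, K−S=89.1220, hold=88.3230 ⇒ V=89.1220 exercise | (k=6,j=1): S=83.9205, K−S=75.3695, hold=74.6372 ⇒ V=75.3695 exercise | (k=6,j=2): S=100.3684, K−S=58.9216, hold=58.2691 ⇒ V=58.9216 exercise | (k=6,j=3): S=120.0400, K−S=39.2500, hold=38.6930 ⇒ V=39.2500 exercise | (k=6,j=4): S=143.5671, K−S=15.7229, hold=18.3153 ⇒ V=18.3153 continue | (k=6,j=5): S=171.7054, K−S=0.0000, hold=4.5910 ⇒ V=4.5910 continue | (k=6,j=6): S=205.3585, K−S=0.0000, hold=0.2954 ⇒ V=0.2954 continue  boundary S*=120.0400
step 5: (k=5,j=0): S=76.7368, K−S=82.5532, hold=81.7861 ⇒ V=82.5532 exercise | (k=5,j=1): S=91.7767, K−S=67.5133, hold=66.8191 ⇒ V=67.5133 exercise | (k=5,j=2): S=109.7644, K−S=49.5256, hold=48.9187 ⇒ V=49.5256 exercise | (k=5,j=3): S=131.2775, K−S=28.0125, hold=28.7726 ⇒ V=28.7726 continue | (k=5,j=4): S=157.0071, K−S=2.2829, hold=11.4996 ⇒ V=11.4996 continue | (k=5,j=5): S=187.7796, K−S=0.0000, hold=2.4659 ⇒ V=2.4659 continue  boundary S*=109.7644
step 4: (k=4,j=0): S=83.9205, K−S=75.3695, hold=74.6372 ⇒ V=75.3695 exercise | (k=4,j=1): S=100.3684, K−S=58.9216, hold=58.2691 ⇒ V=58.9216 exercise | (k=4,j=2): S=120.0400, K−S=39.2500, hold=39.0632 ⇒ V=39.2500 exercise | (k=4,j=3): S=143.5671, K−S=15.7229, hold=20.1537 ⇒ V=20.1537 continue | (k=4,j=4): S=171.7054, K−S=0.0000, hold=7.0173 ⇒ V=7.0173 continue  boundary S*=120.0400
step 3: (k=3,j=0): S=91.7767, K−S=67.5133, hold=66.8191 ⇒ V=67.5133 exercise | (k=3,j=1): S=109.7644, K−S=49.5256, hold=48.9187 ⇒ V=49.5256 exercise | (k=3,j=2): S=131.2775, K−S=28.0125, hold=29.6680 ⇒ V=29.6680 continue | (k=3,j=3): S=157.0071, K−S=2.2829, hold=13.6112 ⇒ V=13.6112 continue  boundary S*=109.7644
step 2: (k=2,j=0): S=100.3684, K−S=58.9216, hold=58.2691 ⇒ V=58.9216 exercise | (k=2,j=1): S=120.0400, K−S=39.2500, hold=39.4994 ⇒ V=39.4994 continue | (k=2,j=2): S=143.5671, K−S=15.7229, hold=21.6350 ⇒ V=21.6350 continue  boundary S*=100.3684
step 1: (k=1,j=0): S=109.7644, K−S=49.5256, hold=49.0402 ⇒ V=49.5256 exercise | (k=1,j=1): S=131.2775, K−S=28.0125, hold=30.5157 ⇒ V=30.5157 continue  boundary S*=109.7644
step 0: (k=0,j=0): S=120.0400, K−S=39.2500, hold=39.9122 ⇒ V=39.9122 continue  boundary S*=-

price = 39.9122
boundary = - 109.7644 100.3684 109.7644 120.0400 109.7644 120.0400 131.2775 143.5671
tree:
39.9122
49.5256 30.5157
58.9216 39.4994 21.6350
67.5133 49.5256 29.6680 13.6112
75.3695 58.9216 39.2500 20.1537 7.0173
82.5532 67.5133 49.5256 28.7726 11.4996 2.4659
89.1220 75.3695 58.9216 39.2500 18.3153 4.5910 0.2954
95.1285 82.5532 67.5133 49.5256 28.0125 8.5147 0.5840 0.0000
100.6208 89.1220 75.3695 58.9216 39.2500 15.7229 1.1546 0.0000 0.0000
105.6430 95.1285 82.5532 67.5133 49.5256 28.0125 2.2829 0.0000 0.0000 0.0000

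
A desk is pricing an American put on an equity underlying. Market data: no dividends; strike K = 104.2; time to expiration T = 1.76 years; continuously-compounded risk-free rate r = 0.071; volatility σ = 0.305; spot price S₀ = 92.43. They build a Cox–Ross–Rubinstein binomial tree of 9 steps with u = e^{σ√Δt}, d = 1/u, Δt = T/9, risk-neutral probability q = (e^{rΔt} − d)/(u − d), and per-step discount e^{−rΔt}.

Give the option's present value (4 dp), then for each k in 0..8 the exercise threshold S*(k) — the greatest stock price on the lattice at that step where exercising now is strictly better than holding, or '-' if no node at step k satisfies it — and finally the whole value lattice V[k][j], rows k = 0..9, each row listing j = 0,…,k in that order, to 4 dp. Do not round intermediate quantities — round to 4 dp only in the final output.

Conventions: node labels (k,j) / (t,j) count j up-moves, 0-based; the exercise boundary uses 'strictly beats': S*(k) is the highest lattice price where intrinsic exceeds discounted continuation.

price = 16.9485
boundary = - - 70.5767 61.6716 70.5767 80.7676 70.5767 80.7676 92.4300
tree:
16.9485
24.2371 10.6240
33.6233 16.1575 5.7619
42.5284 23.7641 9.5159 2.4243
50.3099 33.6233 15.2316 4.4543 0.6009
57.1095 42.5284 23.4324 8.0120 1.2642 0.0000
63.0512 50.3099 33.6233 13.9968 2.6595 0.0000 0.0000
68.2432 57.1095 42.5284 23.4324 5.5949 0.0000 0.0000 0.0000
72.7801 63.0512 50.3099 33.6233 11.7700 0.0000 0.0000 0.0000 0.0000
76.7445 68.2432 57.1095 42.5284 23.4324 0.0000 0.0000 0.0000 0.0000 0.0000

params: Δt=0.19556 u=1.14439 d=0.87382 q=0.51801 e^(-rΔt)=0.98621
t_9 payoffs: 76.7445 68.2432 57.1095 42.5284 23.4324 0.0000 0.0000 0.0000 0.0000 0.0000
t_8: node(8,0) S=31.4199 payoff=72.7801 vs cont=71.3433 → 72.7801 [stop]  node(8,1) S=41.1488 payoff=63.0512 vs cont=61.6144 → 63.0512 [stop]  node(8,2) S=53.8901 payoff=50.3099 vs cont=48.8731 → 50.3099 [stop]  node(8,3) S=70.5767 payoff=33.6233 vs cont=32.1866 → 33.6233 [stop]  node(8,4) S=92.4300 payoff=11.7700 vs cont=11.1386 → 11.7700 [stop]  node(8,5) S=121.0500 payoff=0.0000 vs cont=0.0000 → 0.0000 [wait]  node(8,6) S=158.5319 payoff=0.0000 vs cont=0.0000 → 0.0000 [wait]  node(8,7) S=207.6197 payoff=0.0000 vs cont=0.0000 → 0.0000 [wait]  node(8,8) S=271.9070 payoff=0.0000 vs cont=0.0000 → 0.0000 [wait]  ⇒ S*(8)=92.4300
t_7: node(7,0) S=35.9568 payoff=68.2432 vs cont=66.8064 → 68.2432 [stop]  node(7,1) S=47.0905 payoff=57.1095 vs cont=55.6727 → 57.1095 [stop]  node(7,2) S=61.6716 payoff=42.5284 vs cont=41.0916 → 42.5284 [stop]  node(7,3) S=80.7676 payoff=23.4324 vs cont=21.9957 → 23.4324 [stop]  node(7,4) S=105.7764 payoff=0.0000 vs cont=5.5949 → 5.5949 [wait]  node(7,5) S=138.5290 payoff=0.0000 vs cont=0.0000 → 0.0000 [wait]  node(7,6) S=181.4231 payoff=0.0000 vs cont=0.0000 → 0.0000 [wait]  node(7,7) S=237.5989 payoff=0.0000 vs cont=0.0000 → 0.0000 [wait]  ⇒ S*(7)=80.7676
t_6: node(6,0) S=41.1488 payoff=63.0512 vs cont=61.6144 → 63.0512 [stop]  node(6,1) S=53.8901 payoff=50.3099 vs cont=48.8731 → 50.3099 [stop]  node(6,2) S=70.5767 payoff=33.6233 vs cont=32.1866 → 33.6233 [stop]  node(6,3) S=92.4300 payoff=11.7700 vs cont=13.9968 → 13.9968 [wait]  node(6,4) S=121.0500 payoff=0.0000 vs cont=2.6595 → 2.6595 [wait]  node(6,5) S=158.5319 payoff=0.0000 vs cont=0.0000 → 0.0000 [wait]  node(6,6) S=207.6197 payoff=0.0000 vs cont=0.0000 → 0.0000 [wait]  ⇒ S*(6)=70.5767
t_5: node(5,0) S=47.0905 payoff=57.1095 vs cont=55.6727 → 57.1095 [stop]  node(5,1) S=61.6716 payoff=42.5284 vs cont=41.0916 → 42.5284 [stop]  node(5,2) S=80.7676 payoff=23.4324 vs cont=23.1332 → 23.4324 [stop]  node(5,3) S=105.7764 payoff=0.0000 vs cont=8.0120 → 8.0120 [wait]  node(5,4) S=138.5290 payoff=0.0000 vs cont=1.2642 → 1.2642 [wait]  node(5,5) S=181.4231 payoff=0.0000 vs cont=0.0000 → 0.0000 [wait]  ⇒ S*(5)=80.7676
t_4: node(4,0) S=53.8901 payoff=50.3099 vs cont=48.8731 → 50.3099 [stop]  node(4,1) S=70.5767 payoff=33.6233 vs cont=32.1866 → 33.6233 [stop]  node(4,2) S=92.4300 payoff=11.7700 vs cont=15.2316 → 15.2316 [wait]  node(4,3) S=121.0500 payoff=0.0000 vs cont=4.4543 → 4.4543 [wait]  node(4,4) S=158.5319 payoff=0.0000 vs cont=0.6009 → 0.6009 [wait]  ⇒ S*(4)=70.5767
t_3: node(3,0) S=61.6716 payoff=42.5284 vs cont=41.0916 → 42.5284 [stop]  node(3,1) S=80.7676 payoff=23.4324 vs cont=23.7641 → 23.7641 [wait]  node(3,2) S=105.7764 payoff=0.0000 vs cont=9.5159 → 9.5159 [wait]  node(3,3) S=138.5290 payoff=0.0000 vs cont=2.4243 → 2.4243 [wait]  ⇒ S*(3)=61.6716
t_2: node(2,0) S=70.5767 payoff=33.6233 vs cont=32.3560 → 33.6233 [stop]  node(2,1) S=92.4300 payoff=11.7700 vs cont=16.1575 → 16.1575 [wait]  node(2,2) S=121.0500 payoff=0.0000 vs cont=5.7619 → 5.7619 [wait]  ⇒ S*(2)=70.5767
t_1: node(1,0) S=80.7676 payoff=23.4324 vs cont=24.2371 → 24.2371 [wait]  node(1,1) S=105.7764 payoff=0.0000 vs cont=10.6240 → 10.6240 [wait]  ⇒ S*(1)=-
t_0: node(0,0) S=92.4300 payoff=11.7700 vs cont=16.9485 → 16.9485 [wait]  ⇒ S*(0)=-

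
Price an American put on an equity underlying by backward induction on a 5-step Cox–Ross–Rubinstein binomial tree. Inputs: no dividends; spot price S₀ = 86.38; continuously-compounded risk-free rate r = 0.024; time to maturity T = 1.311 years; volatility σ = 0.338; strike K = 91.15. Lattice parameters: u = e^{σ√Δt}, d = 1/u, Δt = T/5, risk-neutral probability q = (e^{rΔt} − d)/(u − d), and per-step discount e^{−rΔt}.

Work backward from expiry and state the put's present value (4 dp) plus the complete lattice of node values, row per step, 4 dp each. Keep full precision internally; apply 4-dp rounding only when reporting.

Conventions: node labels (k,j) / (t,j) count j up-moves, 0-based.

price = 15.1986
tree:
15.1986
21.9064 7.9862
30.2899 12.9309 2.6269
39.7554 20.2299 5.0350 0.0000
47.9233 30.0442 9.6508 0.0000 0.0000
54.7931 39.7554 18.4979 0.0000 0.0000 0.0000

Δt=0.26220, u=1.18895, d=0.84107, q=0.47499, disc=e^(-rΔt)=0.99373
k=5 terminal: V=max(K-S,0) → 54.7931 39.7554 18.4979 0.0000 0.0000 0.0000
k=4: j=0 S=43.2267 intr=47.9233 cont=47.3515 V=47.9233[EX]; j=1 S=61.1058 intr=30.0442 cont=29.4724 V=30.0442[EX]; j=2 S=86.3800 intr=4.7700 cont=9.6508 V=9.6508[hold]; j=3 S=122.1079 intr=0.0000 cont=0.0000 V=0.0000[hold]; j=4 S=172.6133 intr=0.0000 cont=0.0000 V=0.0000[hold]
k=3: j=0 S=51.3946 intr=39.7554 cont=39.1836 V=39.7554[EX]; j=1 S=72.6521 intr=18.4979 cont=20.2299 V=20.2299[hold]; j=2 S=102.7019 intr=0.0000 cont=5.0350 V=5.0350[hold]; j=3 S=145.1808 intr=0.0000 cont=0.0000 V=0.0000[hold]
k=2: j=0 S=61.1058 intr=30.0442 cont=30.2899 V=30.2899[hold]; j=1 S=86.3800 intr=4.7700 cont=12.9309 V=12.9309[hold]; j=2 S=122.1079 intr=0.0000 cont=2.6269 V=2.6269[hold]
k=1: j=0 S=72.6521 intr=18.4979 cont=21.9064 V=21.9064[hold]; j=1 S=102.7019 intr=0.0000 cont=7.9862 V=7.9862[hold]
k=0: j=0 S=86.3800 intr=4.7700 cont=15.1986 V=15.1986[hold]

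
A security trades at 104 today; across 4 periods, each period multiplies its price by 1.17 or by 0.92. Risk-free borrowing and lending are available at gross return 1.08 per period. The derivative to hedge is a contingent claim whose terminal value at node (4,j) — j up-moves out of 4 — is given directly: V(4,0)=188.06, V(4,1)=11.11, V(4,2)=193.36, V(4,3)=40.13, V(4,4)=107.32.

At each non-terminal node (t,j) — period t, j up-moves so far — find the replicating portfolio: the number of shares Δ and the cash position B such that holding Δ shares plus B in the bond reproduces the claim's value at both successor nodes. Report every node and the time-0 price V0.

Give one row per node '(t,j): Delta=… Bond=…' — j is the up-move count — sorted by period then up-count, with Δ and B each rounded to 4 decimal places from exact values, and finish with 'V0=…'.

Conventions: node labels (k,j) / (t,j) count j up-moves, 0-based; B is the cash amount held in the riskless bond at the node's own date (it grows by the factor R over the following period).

(0,0): Delta=-0.3993 Bond=114.4568
(1,0): Delta=-0.0615 Bond=91.2933
(1,1): Delta=-0.5487 Bond=141.7933
(2,0): Delta=2.2274 Bond=-102.8805
(2,1): Delta=-1.0738 Bond=211.9277
(2,2): Delta=-0.3164 Bond=120.0669
(3,0): Delta=-8.7400 Bond=777.0704
(3,1): Delta=7.0784 Bond=-610.7130
(3,2): Delta=-4.6796 Bond=701.1541
(3,3): Delta=1.6135 Bond=-191.7863
V0=72.9338

Risk-neutral probability p* = (R−d)/(u−d) = (1.08−0.92)/(1.17−0.92) = 0.6400.
Terminal payoffs: V(4,0)=188.0600, V(4,1)=11.1100, V(4,2)=193.3600, V(4,3)=40.1300, V(4,4)=107.3200
  t=3,j=0: stock 80.9836 → up 94.7508 (V=11.1100), down 74.5049 (V=188.0600). Price 69.2704; hedge Δ=-8.7400, bond B=777.0704.
  t=3,j=1: stock 102.9900 → up 120.4982 (V=193.3600), down 94.7508 (V=11.1100). Price 118.2870; hedge Δ=7.0784, bond B=-610.7130.
  t=3,j=2: stock 130.9764 → up 153.2423 (V=40.1300), down 120.4982 (V=193.3600). Price 88.2341; hedge Δ=-4.6796, bond B=701.1541.
  t=3,j=3: stock 166.5678 → up 194.8843 (V=107.3200), down 153.2423 (V=40.1300). Price 76.9737; hedge Δ=1.6135, bond B=-191.7863.
  t=2,j=0: stock 88.0256 → up 102.9900 (V=118.2870), down 80.9836 (V=69.2704). Price 93.1861; hedge Δ=2.2274, bond B=-102.8805.
  t=2,j=1: stock 111.9456 → up 130.9764 (V=88.2341), down 102.9900 (V=118.2870). Price 91.7159; hedge Δ=-1.0738, bond B=211.9277.
  t=2,j=2: stock 142.3656 → up 166.5678 (V=76.9737), down 130.9764 (V=88.2341). Price 75.0254; hedge Δ=-0.3164, bond B=120.0669.
  t=1,j=0: stock 95.6800 → up 111.9456 (V=91.7159), down 88.0256 (V=93.1861). Price 85.4122; hedge Δ=-0.0615, bond B=91.2933.
  t=1,j=1: stock 121.6800 → up 142.3656 (V=75.0254), down 111.9456 (V=91.7159). Price 75.0315; hedge Δ=-0.5487, bond B=141.7933.
  t=0,j=0: stock 104.0000 → up 121.6800 (V=75.0315), down 95.6800 (V=85.4122). Price 72.9338; hedge Δ=-0.3993, bond B=114.4568.
Sanity check at the root: Δ(0,0)·S0 + B(0,0) reproduces V0 = 72.9338.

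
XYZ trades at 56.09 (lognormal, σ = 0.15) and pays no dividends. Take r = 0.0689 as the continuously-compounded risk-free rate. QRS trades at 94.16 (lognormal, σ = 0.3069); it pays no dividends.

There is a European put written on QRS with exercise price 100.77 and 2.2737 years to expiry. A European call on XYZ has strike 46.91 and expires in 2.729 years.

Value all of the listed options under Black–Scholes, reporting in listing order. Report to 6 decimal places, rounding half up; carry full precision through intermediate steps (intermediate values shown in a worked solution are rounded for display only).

price(QRS put K=100.77) = 12.793891
price(XYZ call K=46.91) = 17.573609

[QRS put K=100.77]
σ√T = 0.3069·√2.2737 = 0.462768
d₁ = (ln(S/K) + (r+σ²/2)T) / (σ√T) = (ln(94.16/100.77) + (0.0689+0.3069²/2)·2.2737) / 0.462768 = (-0.067845 + 0.263735) / 0.462768 = 0.423300
d₂ = d₁ − σ√T = 0.423300 − 0.462768 = -0.039468
e^{−rT} = 0.854996
N(−d₁) = 0.336038,  N(−d₂) = 0.515741
price = K·e^{−rT}·N(−d₂) − S·N(−d₁) = 44.435238 − 31.641347 = 12.793891
[XYZ call K=46.91]
σ√T = 0.15·√2.729 = 0.247795
d₁ = (ln(S/K) + (r+σ²/2)T) / (σ√T) = (ln(56.09/46.91) + (0.0689+0.15²/2)·2.729) / 0.247795 = (0.178727 + 0.218729) / 0.247795 = 1.603969
d₂ = d₁ − σ√T = 1.603969 − 0.247795 = 1.356174
e^{−rT} = 0.828591
N(d₁) = 0.945640,  N(d₂) = 0.912478
price = S·N(d₁) − K·e^{−rT}·N(d₂) = 53.040925 − 35.467315 = 17.573609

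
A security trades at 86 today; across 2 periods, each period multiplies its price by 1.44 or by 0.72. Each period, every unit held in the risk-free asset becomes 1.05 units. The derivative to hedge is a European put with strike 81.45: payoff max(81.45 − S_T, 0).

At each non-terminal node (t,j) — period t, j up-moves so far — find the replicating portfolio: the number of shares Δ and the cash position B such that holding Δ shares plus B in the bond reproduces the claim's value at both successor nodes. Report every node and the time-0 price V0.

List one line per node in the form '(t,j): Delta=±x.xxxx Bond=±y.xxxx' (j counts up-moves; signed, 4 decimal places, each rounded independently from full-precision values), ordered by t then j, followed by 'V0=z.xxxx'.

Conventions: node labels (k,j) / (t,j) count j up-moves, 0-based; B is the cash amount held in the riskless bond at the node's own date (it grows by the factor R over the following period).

Since d<R<u, set p* = (R−d)/(u−d) = 0.4583; price each node as the discounted p*-expectation of its children.
Payoffs at expiry: V(2,0)=36.8676, V(2,1)=0.0000, V(2,2)=0.0000
Node (1,0) S=61.9200: V=(p*·0.0000+(1−p*)·36.8676)/1.05=19.0190; Δ=(0.0000−36.8676)/(89.1648−44.5824)=-0.8270; B=V−Δ·S=70.2240
Node (1,1) S=123.8400: V=(p*·0.0000+(1−p*)·0.0000)/1.05=0.0000; Δ=(0.0000−0.0000)/(178.3296−89.1648)=0.0000; B=V−Δ·S=0.0000
Node (0,0) S=86.0000: V=(p*·0.0000+(1−p*)·19.0190)/1.05=9.8114; Δ=(0.0000−19.0190)/(123.8400−61.9200)=-0.3072; B=V−Δ·S=36.2267
As a check, the time-0 holding Δ(0,0)·S0 + B(0,0) comes to 9.8114 — exactly V0.

(0,0): Delta=-0.3072 Bond=36.2267
(1,0): Delta=-0.8270 Bond=70.2240
(1,1): Delta=0.0000 Bond=0.0000
V0=9.8114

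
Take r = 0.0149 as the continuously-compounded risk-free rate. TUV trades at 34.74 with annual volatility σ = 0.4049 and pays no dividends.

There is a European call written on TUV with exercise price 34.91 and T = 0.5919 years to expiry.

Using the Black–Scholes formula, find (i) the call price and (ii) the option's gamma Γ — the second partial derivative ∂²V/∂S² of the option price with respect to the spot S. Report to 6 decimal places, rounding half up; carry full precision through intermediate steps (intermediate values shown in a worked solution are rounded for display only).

price = 4.360058
Γ = 0.036345

σ√T = 0.4049·√0.5919 = 0.311510
d₁ = (ln(S/K) + (r+σ²/2)T) / (σ√T) = (ln(34.74/34.91) + (0.0149+0.4049²/2)·0.5919) / 0.311510 = (-0.004882 + 0.057339) / 0.311510 = 0.168396
d₂ = d₁ − σ√T = 0.168396 − 0.311510 = -0.143114
e^{−rT} = 0.991219
N(d₁) = 0.566864,  N(d₂) = 0.443100
Call price V = S·N(d₁) − K·e^{−rT}·N(d₂) = 19.692857 − 15.332799 = 4.360058
φ(d₁) = (1/√(2π))·e^{−d₁²/2} = 0.393326
Γ = φ(d₁) / (S·σ·√T) = 0.036345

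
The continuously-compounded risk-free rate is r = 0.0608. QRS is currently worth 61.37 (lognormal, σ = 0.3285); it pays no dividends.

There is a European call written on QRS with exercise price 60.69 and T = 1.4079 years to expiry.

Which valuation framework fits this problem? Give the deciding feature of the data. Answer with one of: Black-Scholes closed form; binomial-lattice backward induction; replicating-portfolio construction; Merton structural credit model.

framework: Black-Scholes closed form

Key observation: a European claim on QRS (strike 60.69) — a lognormal (GBM) underlying with constant rate and volatility — has an exact closed-form value; no lattice or capital structure is involved.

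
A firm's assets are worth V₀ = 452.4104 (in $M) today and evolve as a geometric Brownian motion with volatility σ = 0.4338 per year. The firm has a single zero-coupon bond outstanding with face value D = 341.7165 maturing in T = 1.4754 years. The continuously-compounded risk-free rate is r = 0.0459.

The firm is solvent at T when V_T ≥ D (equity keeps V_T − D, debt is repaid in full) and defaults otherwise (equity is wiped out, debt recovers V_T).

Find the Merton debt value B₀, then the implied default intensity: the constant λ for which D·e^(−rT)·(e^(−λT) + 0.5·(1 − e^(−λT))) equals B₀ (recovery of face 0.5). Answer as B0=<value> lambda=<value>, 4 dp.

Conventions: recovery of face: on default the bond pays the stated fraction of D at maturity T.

B0=289.3725 lambda=0.1409

With assets at 452.4104 and a single debt payment of 341.7165 at 1.4754 years:
d₁ = [ln(V₀/D) + (r + σ²/2)T] / (σ√T)
   = [ln(452.4104/341.7165) + (0.0459 + 0.5·0.4338²)·1.4754] / (0.4338·√1.4754)
   = [0.280608 + 0.206543] / 0.526920 = 0.924527
d₂ = d₁ − σ√T = 0.924527 − 0.526920 = 0.397607
N(d₁) = 0.822394,  N(d₂) = 0.654540,  e^(−rT) = 0.934521
E₀ = V₀·N(d₁) − D·e^(−rT)·N(d₂)
   = 452.4104·0.822394 − 341.7165·0.934521·0.654540 = 163.037862
B₀ = V₀ − E₀ = 452.4104 − 163.037862 = 289.372538
e^(−λT) = (B₀·e^(rT)/D − 0.5)/(1 − 0.5) = (289.3725·1.070067/341.7165 − 0.5)/0.5 = 0.81230838
λ = −ln(0.81230838)/1.4754 = 0.140894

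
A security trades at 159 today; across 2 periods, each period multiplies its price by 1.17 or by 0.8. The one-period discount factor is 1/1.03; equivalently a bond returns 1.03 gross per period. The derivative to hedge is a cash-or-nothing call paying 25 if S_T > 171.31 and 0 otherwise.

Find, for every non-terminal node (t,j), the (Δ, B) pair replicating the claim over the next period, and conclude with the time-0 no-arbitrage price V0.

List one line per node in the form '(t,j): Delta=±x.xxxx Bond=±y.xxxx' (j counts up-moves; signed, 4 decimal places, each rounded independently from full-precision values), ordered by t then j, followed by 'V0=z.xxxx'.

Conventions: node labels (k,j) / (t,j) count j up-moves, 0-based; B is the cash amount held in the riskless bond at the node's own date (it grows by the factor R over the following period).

Under the risk-neutral measure, an up-move has probability p* = (R−d)/(u−d) = 0.6216 and values discount at R = 1.03.
Payoffs at expiry: V(2,0)=0.0000, V(2,1)=0.0000, V(2,2)=25.0000
Node (1,0) S=127.2000: V=(p*·0.0000+(1−p*)·0.0000)/1.03=0.0000; Δ=(0.0000−0.0000)/(148.8240−101.7600)=0.0000; B=V−Δ·S=0.0000
Node (1,1) S=186.0300: V=(p*·25.0000+(1−p*)·0.0000)/1.03=15.0879; Δ=(25.0000−0.0000)/(217.6551−148.8240)=0.3632; B=V−Δ·S=-52.4797
Node (0,0) S=159.0000: V=(p*·15.0879+(1−p*)·0.0000)/1.03=9.1058; Δ=(15.0879−0.0000)/(186.0300−127.2000)=0.2565; B=V−Δ·S=-31.6723
Sanity check at the root: Δ(0,0)·S0 + B(0,0) reproduces V0 = 9.1058.

(0,0): Delta=0.2565 Bond=-31.6723
(1,0): Delta=0.0000 Bond=0.0000
(1,1): Delta=0.3632 Bond=-52.4797
V0=9.1058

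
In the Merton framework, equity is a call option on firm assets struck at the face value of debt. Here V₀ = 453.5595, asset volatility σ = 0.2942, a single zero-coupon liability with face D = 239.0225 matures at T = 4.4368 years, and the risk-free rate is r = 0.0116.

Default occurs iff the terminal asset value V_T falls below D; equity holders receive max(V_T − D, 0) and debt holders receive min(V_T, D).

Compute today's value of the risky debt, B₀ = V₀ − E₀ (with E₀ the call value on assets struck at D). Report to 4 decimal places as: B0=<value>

With assets at 453.5595 and a single debt payment of 239.0225 at 4.4368 years:
d₁ = [ln(V₀/D) + (r + σ²/2)T] / (σ√T)
   = [ln(453.5595/239.0225) + (0.0116 + 0.5·0.2942²)·4.4368] / (0.2942·√4.4368)
   = [0.640569 + 0.243477] / 0.619694 = 1.426584
d₂ = d₁ − σ√T = 1.426584 − 0.619694 = 0.806890
N(d₁) = 0.923150,  N(d₂) = 0.790135,  e^(−rT) = 0.949835
E₀ = V₀·N(d₁) − D·e^(−rT)·N(d₂)
   = 453.5595·0.923150 − 239.0225·0.949835·0.790135 = 239.317602
B₀ = V₀ − E₀ = 453.5595 − 239.317602 = 214.241898

B0=214.2419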